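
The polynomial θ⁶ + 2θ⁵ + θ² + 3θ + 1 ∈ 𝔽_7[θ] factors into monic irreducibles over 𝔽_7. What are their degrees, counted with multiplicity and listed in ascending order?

6

Write h(θ) = θ⁶ + 2θ⁵ + θ² + 3θ + 1.
Complete factorization: h(θ) = (θ⁶ + 2θ⁵ + θ² + 3θ + 1).
Factor degrees with multiplicity: 6 = 6.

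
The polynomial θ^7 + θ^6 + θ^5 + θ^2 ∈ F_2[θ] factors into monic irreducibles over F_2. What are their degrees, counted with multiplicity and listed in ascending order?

1, 1, 1, 1, 3

Write f(θ) = θ^7 + θ^6 + θ^5 + θ^2.
Roots in F_2: f(0) = 0 → root; f(1) = 0 → root.
Linear factors from roots: (θ), (θ + 1).
Complete factorization: f(θ) = (θ)^2·(θ + 1)^2·(θ^3 + θ^2 + 1).
Factor degrees with multiplicity: 1 + 1 + 1 + 1 + 3 = 7.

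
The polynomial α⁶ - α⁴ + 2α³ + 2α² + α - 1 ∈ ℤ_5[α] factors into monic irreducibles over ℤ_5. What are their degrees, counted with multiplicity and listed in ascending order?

Write g(α) = α⁶ - α⁴ + 2α³ + 2α² + α - 1.
Roots in ℤ_5: g(0) = 4; g(1) = 4; g(2) = 3; g(3) = 2; g(4) = 3.
Complete factorization: g(α) = (α³ + 2α² + 2α + 2)·(α³ - 2α² + α + 2).
Factor degrees with multiplicity: 3 + 3 = 6.

3, 3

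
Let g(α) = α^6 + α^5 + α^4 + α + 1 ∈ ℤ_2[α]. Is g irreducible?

Check for roots in ℤ_2: g(0) = 1; g(1) = 1.
No roots, so no linear factors.
Monic irreducibles of degree 2 over GF(2): α^2 + α + 1.
None of them divide g (all give nonzero remainder).
Monic irreducibles of degree 3 over GF(2): α^3 + α + 1, α^3 + α^2 + 1.
None of them divide g (all give nonzero remainder).
No irreducible factor of degree ≤ 3 exists, so g is irreducible over GF(2).

Yes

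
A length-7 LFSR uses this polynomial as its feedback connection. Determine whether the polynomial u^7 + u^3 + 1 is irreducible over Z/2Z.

Yes

Write h(u) = u^7 + u^3 + 1.
Check for roots in Z/2Z: h(0) = 1; h(1) = 1.
No roots, so no linear factors.
Monic irreducibles of degree 2 over GF(2): u^2 + u + 1.
None of them divide h (all give nonzero remainder).
Monic irreducibles of degree 3 over GF(2): u^3 + u + 1, u^3 + u^2 + 1.
None of them divide h (all give nonzero remainder).
No irreducible factor of degree ≤ 3 exists, so h is irreducible over GF(2).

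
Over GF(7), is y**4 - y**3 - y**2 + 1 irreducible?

No

Write g(y) = y**4 - y**3 - y**2 + 1.
Check for roots in GF(7): g(0) = 1; g(1) = 0 → root; g(2) = 5; g(3) = 4; g(4) = 2; g(5) = 0 → root; g(6) = 2.
g(1) = 0, so (y − 1) divides g(y); g is reducible.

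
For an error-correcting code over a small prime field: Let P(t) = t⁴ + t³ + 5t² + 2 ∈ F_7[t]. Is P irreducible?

Check for roots in F_7: P(0) = 2; P(1) = 2; P(2) = 4; P(3) = 1; P(4) = 3; P(5) = 2; P(6) = 0 → root.
P(6) = 0, so (t − 6) divides P(t); P is reducible.

No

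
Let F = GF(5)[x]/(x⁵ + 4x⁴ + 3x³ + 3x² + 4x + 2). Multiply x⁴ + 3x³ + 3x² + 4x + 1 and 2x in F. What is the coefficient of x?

4

Multiply in GF(5)[x]: (x⁴ + 3x³ + 3x² + 4x + 1)·(2x) = 2x⁵ + x⁴ + x³ + 3x² + 2x.
Reduce using x⁵ ≡ x⁴ + 2x³ + 2x² + x + 3 (mod x⁵ + 4x⁴ + 3x³ + 3x² + 4x + 2).
Reduced: 3x⁴ + 2x² + 4x + 1.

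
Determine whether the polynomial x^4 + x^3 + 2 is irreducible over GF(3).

Write P(x) = x^4 + x^3 + 2.
Check for roots in GF(3): P(0) = 2; P(1) = 1; P(2) = 2.
No roots, so no linear factors.
Monic irreducibles of degree 2 over GF(3): x^2 + 1, x^2 + x + 2, x^2 + 2x + 2.
None of them divide P (all give nonzero remainder).
No irreducible factor of degree ≤ 2 exists, so P is irreducible over GF(3).

Yes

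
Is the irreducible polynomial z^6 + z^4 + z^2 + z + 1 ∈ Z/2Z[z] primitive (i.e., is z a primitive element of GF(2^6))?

Write f(z) = z^6 + z^4 + z^2 + z + 1.
|GF(2^6)^×| = 2^6 − 1 = 63. Prime factorization: 63 = 3^2·7.
f is primitive ⇔ z has order 63 in GF(2)[z]/(f), i.e. z^(63/q) ≠ 1 for each prime q | 63.
z^(21) mod f = 1
z^(9) mod f = z^4 + z^2 + z.
Since z^(21) = 1, the order of z divides 21 < 63; not primitive.

No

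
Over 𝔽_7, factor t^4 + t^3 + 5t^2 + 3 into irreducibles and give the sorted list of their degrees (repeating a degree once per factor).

2, 2

Write g(t) = t^4 + t^3 + 5t^2 + 3.
Complete factorization: g(t) = (t^2 + 3t + 1)·(t^2 + 5t + 3).
Factor degrees with multiplicity: 2 + 2 = 4.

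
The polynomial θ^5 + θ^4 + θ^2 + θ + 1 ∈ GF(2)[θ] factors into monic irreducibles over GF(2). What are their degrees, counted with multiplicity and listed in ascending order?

Write h(θ) = θ^5 + θ^4 + θ^2 + θ + 1.
Roots in GF(2): h(0) = 1; h(1) = 1.
Complete factorization: h(θ) = (θ^5 + θ^4 + θ^2 + θ + 1).
Factor degrees with multiplicity: 5 = 5.

5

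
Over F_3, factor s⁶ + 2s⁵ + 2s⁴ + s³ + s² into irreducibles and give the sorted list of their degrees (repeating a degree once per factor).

Write h(s) = s⁶ + 2s⁵ + 2s⁴ + s³ + s².
Roots in F_3: h(0) = 0 → root; h(1) = 1; h(2) = 1.
Linear factors from roots: (s).
Complete factorization: h(s) = (s)^2·(s² + s + 2)^2.
Factor degrees with multiplicity: 1 + 1 + 2 + 2 = 6.

1, 1, 2, 2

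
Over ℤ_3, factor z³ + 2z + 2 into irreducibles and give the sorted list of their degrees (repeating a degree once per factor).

3

Write f(z) = z³ + 2z + 2.
Roots in ℤ_3: f(0) = 2; f(1) = 2; f(2) = 2.
Complete factorization: f(z) = (z³ + 2z + 2).
Factor degrees with multiplicity: 3 = 3.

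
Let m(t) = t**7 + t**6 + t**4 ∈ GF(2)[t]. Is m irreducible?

Check for roots in GF(2): m(0) = 0 → root; m(1) = 1.
m(0) = 0, so (t) divides m(t); m is reducible.

No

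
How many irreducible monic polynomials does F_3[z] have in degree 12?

44220

Gauss's count: N_{3}(12) = (1/12) Σ_{d|12} μ(12/d)·3^d.
Divisors of 12: 1, 2, 3, 4, 6, 12; μ(12/d) for each: 0, 1, 0, -1, -1, 1.
Σ = 3^2 − 3^4 − 3^6 + 3^12 = 530640.
N = 530640/12 = 44220.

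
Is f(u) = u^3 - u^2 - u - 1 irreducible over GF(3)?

Yes

Check for roots in GF(3): f(0) = 2; f(1) = 1; f(2) = 1.
No roots. A degree-3 polynomial over a field with no linear factor is irreducible.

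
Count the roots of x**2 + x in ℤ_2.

Write h(x) = x**2 + x.
Evaluate at each of the 2 elements of ℤ_2:
h(0) = 0 → root; h(1) = 0 → root.
Roots: {0, 1}.

2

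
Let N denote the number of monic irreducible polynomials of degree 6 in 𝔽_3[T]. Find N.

116

By the necklace-counting formula, N_3(6) = (1/6) Σ_{d|6} μ(6/d)·3^d.
Divisors of 6: 1, 2, 3, 6; μ(6/d) for each: 1, -1, -1, 1.
Σ = 3^1 − 3^2 − 3^3 + 3^6 = 696.
N = 696/6 = 116.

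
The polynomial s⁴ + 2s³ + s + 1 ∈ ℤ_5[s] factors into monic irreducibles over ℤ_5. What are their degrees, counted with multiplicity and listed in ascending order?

Write f(s) = s⁴ + 2s³ + s + 1.
Roots in ℤ_5: f(0) = 1; f(1) = 0 → root; f(2) = 0 → root; f(3) = 4; f(4) = 4.
Linear factors from roots: (s + 4), (s + 3).
Complete factorization: f(s) = (s + 3)·(s + 4)·(s² + 3).
Factor degrees with multiplicity: 1 + 1 + 2 = 4.

1, 1, 2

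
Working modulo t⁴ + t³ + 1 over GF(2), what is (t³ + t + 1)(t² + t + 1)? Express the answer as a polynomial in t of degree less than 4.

t + 1

Multiply in GF(2)[t]: (t³ + t + 1)·(t² + t + 1) = t⁵ + t⁴ + 1.
Reduce using t⁴ ≡ t³ + 1 (mod t⁴ + t³ + 1).
Reduced: t + 1.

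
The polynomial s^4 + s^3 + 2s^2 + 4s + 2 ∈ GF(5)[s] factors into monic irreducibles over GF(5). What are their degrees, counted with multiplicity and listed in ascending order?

Write g(s) = s^4 + s^3 + 2s^2 + 4s + 2.
Roots in GF(5): g(0) = 2; g(1) = 0 → root; g(2) = 2; g(3) = 0 → root; g(4) = 0 → root.
Linear factors from roots: (s + 4), (s + 2), (s + 1).
Complete factorization: g(s) = (s + 1)·(s + 2)·(s + 4)^2.
Factor degrees with multiplicity: 1 + 1 + 1 + 1 = 4.

1, 1, 1, 1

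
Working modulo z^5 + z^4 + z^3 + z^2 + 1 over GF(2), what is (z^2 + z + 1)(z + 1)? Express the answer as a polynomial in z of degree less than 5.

Multiply in GF(2)[z]: (z^2 + z + 1)·(z + 1) = z^3 + 1.
Reduced: z^3 + 1.

z^3 + 1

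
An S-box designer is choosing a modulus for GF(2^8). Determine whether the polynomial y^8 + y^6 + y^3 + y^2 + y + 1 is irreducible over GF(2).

No

Write f(y) = y^8 + y^6 + y^3 + y^2 + y + 1.
Check for roots in GF(2): f(0) = 1; f(1) = 0 → root.
f(1) = 0, so (y − 1) divides f(y); f is reducible.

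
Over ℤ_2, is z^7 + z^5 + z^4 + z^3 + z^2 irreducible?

No

Write f(z) = z^7 + z^5 + z^4 + z^3 + z^2.
Check for roots in ℤ_2: f(0) = 0 → root; f(1) = 1.
f(0) = 0, so (z) divides f(z); f is reducible.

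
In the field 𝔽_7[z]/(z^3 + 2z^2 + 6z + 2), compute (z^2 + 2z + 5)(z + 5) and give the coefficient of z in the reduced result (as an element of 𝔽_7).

2

Multiply in 𝔽_7[z]: (z^2 + 2z + 5)·(z + 5) = z^3 + z + 4.
Reduce using z^3 ≡ 5z^2 + z + 5 (mod z^3 + 2z^2 + 6z + 2).
Reduced: 5z^2 + 2z + 2.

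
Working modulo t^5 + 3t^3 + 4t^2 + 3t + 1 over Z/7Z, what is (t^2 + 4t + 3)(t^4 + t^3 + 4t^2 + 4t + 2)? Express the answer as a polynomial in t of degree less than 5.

t^4 + 4t^3 + 4t + 1

Multiply in Z/7Z[t]: (t^2 + 4t + 3)·(t^4 + t^3 + 4t^2 + 4t + 2) = t^6 + 5t^5 + 4t^4 + 2t^3 + 2t^2 + 6t + 6.
Reduce using t^5 ≡ 4t^3 + 3t^2 + 4t + 6 (mod t^5 + 3t^3 + 4t^2 + 3t + 1).
Reduced: t^4 + 4t^3 + 4t + 1.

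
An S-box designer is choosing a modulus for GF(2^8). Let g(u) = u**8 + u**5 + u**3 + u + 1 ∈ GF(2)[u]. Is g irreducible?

Check for roots in GF(2): g(0) = 1; g(1) = 1.
No roots, so no linear factors.
Monic irreducibles of degree 2 over GF(2): u**2 + u + 1.
None of them divide g (all give nonzero remainder).
Monic irreducibles of degree 3 over GF(2): u**3 + u + 1, u**3 + u**2 + 1.
None of them divide g (all give nonzero remainder).
Monic irreducibles of degree 4 over GF(2): u**4 + u + 1, u**4 + u**3 + 1, u**4 + u**3 + u**2 + u + 1.
None of them divide g (all give nonzero remainder).
No irreducible factor of degree ≤ 4 exists, so g is irreducible over GF(2).

Yes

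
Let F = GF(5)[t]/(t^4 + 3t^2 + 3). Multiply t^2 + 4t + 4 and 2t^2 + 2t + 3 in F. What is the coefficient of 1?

Multiply in GF(5)[t]: (t^2 + 4t + 4)·(2t^2 + 2t + 3) = 2t^4 + 4t^2 + 2.
Reduce using t^4 ≡ 2t^2 + 2 (mod t^4 + 3t^2 + 3).
Reduced: 3t^2 + 1.

1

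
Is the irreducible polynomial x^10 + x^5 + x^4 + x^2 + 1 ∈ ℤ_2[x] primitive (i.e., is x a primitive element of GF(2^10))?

No

Write f(x) = x^10 + x^5 + x^4 + x^2 + 1.
|GF(2^10)^×| = 2^10 − 1 = 1023. Prime factorization: 1023 = 3·11·31.
f is primitive ⇔ x has order 1023 in GF(2)[x]/(f), i.e. x^(1023/q) ≠ 1 for each prime q | 1023.
x^(341) mod f = x^5 + x^2.
x^(93) mod f = 1
x^(33) mod f = x^7 + x^4 + x^2.
Since x^(93) = 1, the order of x divides 93 < 1023; not primitive.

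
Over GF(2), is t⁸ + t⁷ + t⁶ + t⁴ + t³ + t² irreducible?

Write P(t) = t⁸ + t⁷ + t⁶ + t⁴ + t³ + t².
Check for roots in GF(2): P(0) = 0 → root; P(1) = 0 → root.
P(0) = 0, so (t) divides P(t); P is reducible.

No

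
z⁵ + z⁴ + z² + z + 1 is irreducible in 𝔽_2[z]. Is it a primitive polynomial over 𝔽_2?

Write f(z) = z⁵ + z⁴ + z² + z + 1.
|GF(2^5)^×| = 2^5 − 1 = 31. Prime factorization: 31 = 31.
f is primitive ⇔ z has order 31 in GF(2)[z]/(f), i.e. z^(31/q) ≠ 1 for each prime q | 31.
z^(1) mod f = z.
None equal 1, so z has full order 31; f is primitive.

Yes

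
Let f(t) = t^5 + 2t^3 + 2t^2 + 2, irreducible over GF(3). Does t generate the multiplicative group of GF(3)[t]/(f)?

No

|GF(3^5)^×| = 3^5 − 1 = 242. Prime factorization: 242 = 2·11^2.
f is primitive ⇔ t has order 242 in GF(3)[t]/(f), i.e. t^(242/q) ≠ 1 for each prime q | 242.
t^(121) mod f = 1
t^(22) mod f = t^2 + t + 2.
Since t^(121) = 1, the order of t divides 121 < 242; not primitive.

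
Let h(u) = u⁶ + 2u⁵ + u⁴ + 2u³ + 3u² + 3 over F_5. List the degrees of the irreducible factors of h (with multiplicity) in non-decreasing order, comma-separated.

1, 1, 1, 3

Roots in F_5: h(0) = 3; h(1) = 2; h(2) = 0 → root; h(3) = 0 → root; h(4) = 4.
Linear factors from roots: (u + 3), (u + 2).
Complete factorization: h(u) = (u + 2)·(u + 3)^2·(u³ + 4u² + 3u + 1).
Factor degrees with multiplicity: 1 + 1 + 1 + 3 = 6.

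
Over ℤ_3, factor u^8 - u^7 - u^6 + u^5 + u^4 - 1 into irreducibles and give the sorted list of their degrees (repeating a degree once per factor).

Write g(u) = u^8 - u^7 - u^6 + u^5 + u^4 - 1.
Roots in ℤ_3: g(0) = 2; g(1) = 0 → root; g(2) = 0 → root.
Linear factors from roots: (u - 1), (u + 1).
Complete factorization: g(u) = (u + 1)·(u - 1)·(u^3 - u + 1)·(u^3 - u^2 + u + 1).
Factor degrees with multiplicity: 1 + 1 + 3 + 3 = 8.

1, 1, 3, 3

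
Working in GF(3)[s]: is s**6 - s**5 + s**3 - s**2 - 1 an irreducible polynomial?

Write P(s) = s**6 - s**5 + s**3 - s**2 - 1.
Check for roots in GF(3): P(0) = 2; P(1) = 2; P(2) = 2.
No roots, so no linear factors.
Monic irreducibles of degree 2 over GF(3): s**2 + 1, s**2 + s - 1, s**2 - s - 1.
None of them divide P (all give nonzero remainder).
Degree-3 irreducible divisors: test the 8 monic irreducibles of degree 3 over GF(3).
None of them divide P (all give nonzero remainder).
No irreducible factor of degree ≤ 3 exists, so P is irreducible over GF(3).

Yes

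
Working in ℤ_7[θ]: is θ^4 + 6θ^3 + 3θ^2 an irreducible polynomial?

No

Write h(θ) = θ^4 + 6θ^3 + 3θ^2.
Check for roots in ℤ_7: h(0) = 0 → root; h(1) = 3; h(2) = 6; h(3) = 4; h(4) = 2; h(5) = 1; h(6) = 5.
h(0) = 0, so (θ) divides h(θ); h is reducible.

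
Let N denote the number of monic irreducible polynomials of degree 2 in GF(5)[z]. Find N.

10

The number of monic irreducibles of degree 2 over GF(5) is (1/2)·Σ_{d∣2} μ(2/d) 5^d.
Divisors of 2: 1, 2; μ(2/d) for each: -1, 1.
Σ = − 5^1 + 5^2 = 20.
N = 20/2 = 10.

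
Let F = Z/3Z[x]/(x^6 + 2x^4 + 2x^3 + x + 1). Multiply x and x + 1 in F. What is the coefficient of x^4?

0

Multiply in Z/3Z[x]: (x)·(x + 1) = x^2 + x.
Reduced: x^2 + x.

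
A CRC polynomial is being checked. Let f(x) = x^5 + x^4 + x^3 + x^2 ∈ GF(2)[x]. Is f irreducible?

No

Check for roots in GF(2): f(0) = 0 → root; f(1) = 0 → root.
f(0) = 0, so (x) divides f(x); f is reducible.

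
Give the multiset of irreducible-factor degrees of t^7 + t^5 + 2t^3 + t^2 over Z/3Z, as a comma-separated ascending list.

Write f(t) = t^7 + t^5 + 2t^3 + t^2.
Roots in Z/3Z: f(0) = 0 → root; f(1) = 2; f(2) = 0 → root.
Linear factors from roots: (t), (t + 1).
Complete factorization: f(t) = (t + 1)·(t)^2·(t^2 + t + 2)^2.
Factor degrees with multiplicity: 1 + 1 + 1 + 2 + 2 = 7.

1, 1, 1, 2, 2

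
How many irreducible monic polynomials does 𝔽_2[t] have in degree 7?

18

Gauss's count: N_{2}(7) = (1/7) Σ_{d|7} μ(7/d)·2^d.
Divisors of 7: 1, 7; μ(7/d) for each: -1, 1.
Σ = − 2^1 + 2^7 = 126.
N = 126/7 = 18.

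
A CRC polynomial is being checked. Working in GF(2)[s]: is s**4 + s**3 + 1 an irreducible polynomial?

Yes

Write P(s) = s**4 + s**3 + 1.
Check for roots in GF(2): P(0) = 1; P(1) = 1.
No roots, so no linear factors.
Monic irreducibles of degree 2 over GF(2): s**2 + s + 1.
None of them divide P (all give nonzero remainder).
No irreducible factor of degree ≤ 2 exists, so P is irreducible over GF(2).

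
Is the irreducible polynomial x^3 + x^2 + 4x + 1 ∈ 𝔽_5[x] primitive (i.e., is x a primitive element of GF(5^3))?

No

Write f(x) = x^3 + x^2 + 4x + 1.
|GF(5^3)^×| = 5^3 − 1 = 124. Prime factorization: 124 = 2^2·31.
f is primitive ⇔ x has order 124 in GF(5)[x]/(f), i.e. x^(124/q) ≠ 1 for each prime q | 124.
x^(62) mod f = 1
x^(4) mod f = 2x^2 + 3x + 1.
Since x^(62) = 1, the order of x divides 62 < 124; not primitive.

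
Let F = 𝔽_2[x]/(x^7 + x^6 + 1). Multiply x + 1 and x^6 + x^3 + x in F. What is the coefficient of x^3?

Multiply in 𝔽_2[x]: (x + 1)·(x^6 + x^3 + x) = x^7 + x^6 + x^4 + x^3 + x^2 + x.
Reduce using x^7 ≡ x^6 + 1 (mod x^7 + x^6 + 1).
Reduced: x^4 + x^3 + x^2 + x + 1.

1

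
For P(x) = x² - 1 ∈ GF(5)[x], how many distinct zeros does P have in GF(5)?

Evaluate at each of the 5 elements of GF(5):
P(0) = 4; P(1) = 0 → root; P(2) = 3; P(3) = 3; P(4) = 0 → root.
Roots: {1, 4}.

2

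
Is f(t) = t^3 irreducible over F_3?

Check for roots in F_3: f(0) = 0 → root; f(1) = 1; f(2) = 2.
f(0) = 0, so (t) divides f(t); f is reducible.

No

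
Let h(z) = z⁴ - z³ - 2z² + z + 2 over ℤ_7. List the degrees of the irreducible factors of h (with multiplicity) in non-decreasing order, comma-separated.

4

Complete factorization: h(z) = (z⁴ - z³ - 2z² + z + 2).
Factor degrees with multiplicity: 4 = 4.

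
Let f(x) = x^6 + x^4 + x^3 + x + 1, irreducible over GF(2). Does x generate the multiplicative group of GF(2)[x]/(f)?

Yes

|GF(2^6)^×| = 2^6 − 1 = 63. Prime factorization: 63 = 3^2·7.
f is primitive ⇔ x has order 63 in GF(2)[x]/(f), i.e. x^(63/q) ≠ 1 for each prime q | 63.
x^(21) mod f = x^3 + x^2 + x.
x^(9) mod f = x^5 + x^4 + x^2 + 1.
None equal 1, so x has full order 63; f is primitive.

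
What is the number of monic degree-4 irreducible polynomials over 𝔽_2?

Gauss's count: N_{2}(4) = (1/4) Σ_{d|4} μ(4/d)·2^d.
Divisors of 4: 1, 2, 4; μ(4/d) for each: 0, -1, 1.
Σ = − 2^2 + 2^4 = 12.
N = 12/4 = 3.

3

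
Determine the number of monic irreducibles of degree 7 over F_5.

The number of monic irreducibles of degree 7 over GF(5) is (1/7)·Σ_{d∣7} μ(7/d) 5^d.
Divisors of 7: 1, 7; μ(7/d) for each: -1, 1.
Σ = − 5^1 + 5^7 = 78120.
N = 78120/7 = 11160.

11160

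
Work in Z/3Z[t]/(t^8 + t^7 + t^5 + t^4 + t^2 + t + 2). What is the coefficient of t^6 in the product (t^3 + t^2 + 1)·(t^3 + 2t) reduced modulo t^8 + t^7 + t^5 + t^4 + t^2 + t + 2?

Multiply in Z/3Z[t]: (t^3 + t^2 + 1)·(t^3 + 2t) = t^6 + t^5 + 2t^4 + 2t.
Reduced: t^6 + t^5 + 2t^4 + 2t.

1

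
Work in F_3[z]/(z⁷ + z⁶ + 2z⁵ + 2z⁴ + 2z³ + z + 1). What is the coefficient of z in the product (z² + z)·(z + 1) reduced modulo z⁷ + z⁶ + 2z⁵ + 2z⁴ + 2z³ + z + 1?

Multiply in F_3[z]: (z² + z)·(z + 1) = z³ + 2z² + z.
Reduced: z³ + 2z² + z.

1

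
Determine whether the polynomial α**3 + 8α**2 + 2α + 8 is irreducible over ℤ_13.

Write P(α) = α**3 + 8α**2 + 2α + 8.
Check each element of ℤ_13 for a root: P(0)=8, P(1)=6, P(2)=0, P(3)=9, P(4)=0, P(5)=5, P(6)=4, P(7)=3, P(8)=8, P(9)=12, P(10)=8, P(11)=2, P(12)=0.
P(2) = 0, so (α − 2) divides P(α); P is reducible.

No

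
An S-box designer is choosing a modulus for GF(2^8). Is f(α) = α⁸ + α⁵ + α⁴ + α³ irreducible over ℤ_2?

No

Check for roots in ℤ_2: f(0) = 0 → root; f(1) = 0 → root.
f(0) = 0, so (α) divides f(α); f is reducible.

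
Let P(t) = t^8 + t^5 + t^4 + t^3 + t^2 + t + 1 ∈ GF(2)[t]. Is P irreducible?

Check for roots in GF(2): P(0) = 1; P(1) = 1.
No roots, so no linear factors.
Monic irreducibles of degree 2 over GF(2): t^2 + t + 1.
None of them divide P (all give nonzero remainder).
Monic irreducibles of degree 3 over GF(2): t^3 + t + 1, t^3 + t^2 + 1.
None of them divide P (all give nonzero remainder).
Monic irreducibles of degree 4 over GF(2): t^4 + t + 1, t^4 + t^3 + 1, t^4 + t^3 + t^2 + t + 1.
None of them divide P (all give nonzero remainder).
No irreducible factor of degree ≤ 4 exists, so P is irreducible over GF(2).

Yes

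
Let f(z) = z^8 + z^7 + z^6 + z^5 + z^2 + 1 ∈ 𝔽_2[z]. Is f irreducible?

No

Check for roots in 𝔽_2: f(0) = 1; f(1) = 0 → root.
f(1) = 0, so (z − 1) divides f(z); f is reducible.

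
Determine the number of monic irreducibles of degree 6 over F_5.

2580

Gauss's count: N_{5}(6) = (1/6) Σ_{d|6} μ(6/d)·5^d.
Divisors of 6: 1, 2, 3, 6; μ(6/d) for each: 1, -1, -1, 1.
Σ = 5^1 − 5^2 − 5^3 + 5^6 = 15480.
N = 15480/6 = 2580.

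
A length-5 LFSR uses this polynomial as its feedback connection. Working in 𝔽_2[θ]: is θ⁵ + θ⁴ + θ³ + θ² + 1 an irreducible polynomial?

Yes

Write m(θ) = θ⁵ + θ⁴ + θ³ + θ² + 1.
Check for roots in 𝔽_2: m(0) = 1; m(1) = 1.
No roots, so no linear factors.
Monic irreducibles of degree 2 over GF(2): θ² + θ + 1.
None of them divide m (all give nonzero remainder).
No irreducible factor of degree ≤ 2 exists, so m is irreducible over GF(2).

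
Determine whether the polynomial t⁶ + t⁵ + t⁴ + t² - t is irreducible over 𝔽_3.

Write h(t) = t⁶ + t⁵ + t⁴ + t² - t.
Check for roots in 𝔽_3: h(0) = 0 → root; h(1) = 0 → root; h(2) = 0 → root.
h(0) = 0, so (t) divides h(t); h is reducible.

No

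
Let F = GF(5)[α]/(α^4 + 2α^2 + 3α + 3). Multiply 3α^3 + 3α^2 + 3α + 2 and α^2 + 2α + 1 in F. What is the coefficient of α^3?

1

Multiply in GF(5)[α]: (3α^3 + 3α^2 + 3α + 2)·(α^2 + 2α + 1) = 3α^5 + 4α^4 + 2α^3 + α^2 + 2α + 2.
Reduce using α^4 ≡ 3α^2 + 2α + 2 (mod α^4 + 2α^2 + 3α + 3).
Reduced: α^3 + 4α^2 + α.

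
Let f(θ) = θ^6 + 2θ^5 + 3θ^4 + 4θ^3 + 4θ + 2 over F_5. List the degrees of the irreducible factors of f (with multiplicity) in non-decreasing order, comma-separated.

1, 2, 3

Roots in F_5: f(0) = 2; f(1) = 1; f(2) = 3; f(3) = 0 → root; f(4) = 1.
Linear factors from roots: (θ + 2).
Complete factorization: f(θ) = (θ + 2)·(θ^2 + θ + 1)·(θ^3 + 4θ^2 + 3θ + 1).
Factor degrees with multiplicity: 1 + 2 + 3 = 6.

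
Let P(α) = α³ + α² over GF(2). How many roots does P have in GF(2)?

2

Evaluate at each of the 2 elements of GF(2):
P(0) = 0 → root; P(1) = 0 → root.
Roots: {0, 1}.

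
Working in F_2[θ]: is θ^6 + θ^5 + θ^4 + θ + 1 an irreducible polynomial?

Write m(θ) = θ^6 + θ^5 + θ^4 + θ + 1.
Check for roots in F_2: m(0) = 1; m(1) = 1.
No roots, so no linear factors.
Monic irreducibles of degree 2 over GF(2): θ^2 + θ + 1.
None of them divide m (all give nonzero remainder).
Monic irreducibles of degree 3 over GF(2): θ^3 + θ + 1, θ^3 + θ^2 + 1.
None of them divide m (all give nonzero remainder).
No irreducible factor of degree ≤ 3 exists, so m is irreducible over GF(2).

Yes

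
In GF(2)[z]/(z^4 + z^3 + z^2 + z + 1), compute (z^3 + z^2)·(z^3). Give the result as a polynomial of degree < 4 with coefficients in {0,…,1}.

Multiply in GF(2)[z]: (z^3 + z^2)·(z^3) = z^6 + z^5.
Reduce using z^4 ≡ z^3 + z^2 + z + 1 (mod z^4 + z^3 + z^2 + z + 1).
Reduced: z + 1.

z + 1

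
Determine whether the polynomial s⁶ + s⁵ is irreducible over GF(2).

No

Write m(s) = s⁶ + s⁵.
Check for roots in GF(2): m(0) = 0 → root; m(1) = 0 → root.
m(0) = 0, so (s) divides m(s); m is reducible.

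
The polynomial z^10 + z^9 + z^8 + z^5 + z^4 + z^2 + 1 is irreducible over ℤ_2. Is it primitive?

Write f(z) = z^10 + z^9 + z^8 + z^5 + z^4 + z^2 + 1.
|GF(2^10)^×| = 2^10 − 1 = 1023. Prime factorization: 1023 = 3·11·31.
f is primitive ⇔ z has order 1023 in GF(2)[z]/(f), i.e. z^(1023/q) ≠ 1 for each prime q | 1023.
z^(341) mod f = 1
z^(93) mod f = z^8 + z^5 + z^3 + z^2 + z.
z^(33) mod f = z^8 + z^6 + z^2 + 1.
Since z^(341) = 1, the order of z divides 341 < 1023; not primitive.

No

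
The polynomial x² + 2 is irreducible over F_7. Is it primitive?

No

Write f(x) = x² + 2.
|GF(7^2)^×| = 7^2 − 1 = 48. Prime factorization: 48 = 2^4·3.
f is primitive ⇔ x has order 48 in GF(7)[x]/(f), i.e. x^(48/q) ≠ 1 for each prime q | 48.
x^(24) mod f = 1
x^(16) mod f = 4.
Since x^(24) = 1, the order of x divides 24 < 48; not primitive.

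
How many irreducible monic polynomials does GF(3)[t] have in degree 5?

48

The number of monic irreducibles of degree 5 over GF(3) is (1/5)·Σ_{d∣5} μ(5/d) 3^d.
Divisors of 5: 1, 5; μ(5/d) for each: -1, 1.
Σ = − 3^1 + 3^5 = 240.
N = 240/5 = 48.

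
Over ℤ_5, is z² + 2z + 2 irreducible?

No

Write f(z) = z² + 2z + 2.
Check for roots in ℤ_5: f(0) = 2; f(1) = 0 → root; f(2) = 0 → root; f(3) = 2; f(4) = 1.
f(1) = 0, so (z − 1) divides f(z); f is reducible.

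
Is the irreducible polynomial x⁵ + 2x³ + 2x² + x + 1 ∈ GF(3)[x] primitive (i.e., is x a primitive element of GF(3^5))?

Write f(x) = x⁵ + 2x³ + 2x² + x + 1.
|GF(3^5)^×| = 3^5 − 1 = 242. Prime factorization: 242 = 2·11^2.
f is primitive ⇔ x has order 242 in GF(3)[x]/(f), i.e. x^(242/q) ≠ 1 for each prime q | 242.
x^(121) mod f = 2.
x^(22) mod f = x³ + x².
None equal 1, so x has full order 242; f is primitive.

Yes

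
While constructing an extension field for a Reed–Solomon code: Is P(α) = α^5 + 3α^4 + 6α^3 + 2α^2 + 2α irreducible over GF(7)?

No

Check for roots in GF(7): P(0) = 0 → root; P(1) = 0 → root; P(2) = 0 → root; P(3) = 0 → root; P(4) = 4; P(5) = 0 → root; P(6) = 3.
P(0) = 0, so (α) divides P(α); P is reducible.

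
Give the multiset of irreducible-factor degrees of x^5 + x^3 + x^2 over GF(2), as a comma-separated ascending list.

1, 1, 3

Write g(x) = x^5 + x^3 + x^2.
Roots in GF(2): g(0) = 0 → root; g(1) = 1.
Linear factors from roots: (x).
Complete factorization: g(x) = (x)^2·(x^3 + x + 1).
Factor degrees with multiplicity: 1 + 1 + 3 = 5.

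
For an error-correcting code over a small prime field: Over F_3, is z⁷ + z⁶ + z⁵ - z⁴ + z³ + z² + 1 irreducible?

Write g(z) = z⁷ + z⁶ + z⁵ - z⁴ + z³ + z² + 1.
Check for roots in F_3: g(0) = 1; g(1) = 2; g(2) = 2.
No roots, so no linear factors.
Monic irreducibles of degree 2 over GF(3): z² + 1, z² + z - 1, z² - z - 1.
None of them divide g (all give nonzero remainder).
Degree-3 irreducible divisors: test the 8 monic irreducibles of degree 3 over GF(3).
None of them divide g (all give nonzero remainder).
No irreducible factor of degree ≤ 3 exists, so g is irreducible over GF(3).

Yes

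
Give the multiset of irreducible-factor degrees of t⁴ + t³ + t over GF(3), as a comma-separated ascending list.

Write h(t) = t⁴ + t³ + t.
Roots in GF(3): h(0) = 0 → root; h(1) = 0 → root; h(2) = 2.
Linear factors from roots: (t), (t + 2).
Complete factorization: h(t) = (t)·(t + 2)·(t² + 2t + 2).
Factor degrees with multiplicity: 1 + 1 + 2 = 4.

1, 1, 2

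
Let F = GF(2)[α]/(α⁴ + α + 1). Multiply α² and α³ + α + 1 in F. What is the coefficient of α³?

Multiply in GF(2)[α]: (α²)·(α³ + α + 1) = α⁵ + α³ + α².
Reduce using α⁴ ≡ α + 1 (mod α⁴ + α + 1).
Reduced: α³ + α.

1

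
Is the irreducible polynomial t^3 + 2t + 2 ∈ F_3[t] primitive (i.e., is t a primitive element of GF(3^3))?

No

Write f(t) = t^3 + 2t + 2.
|GF(3^3)^×| = 3^3 − 1 = 26. Prime factorization: 26 = 2·13.
f is primitive ⇔ t has order 26 in GF(3)[t]/(f), i.e. t^(26/q) ≠ 1 for each prime q | 26.
t^(13) mod f = 1
t^(2) mod f = t^2.
Since t^(13) = 1, the order of t divides 13 < 26; not primitive.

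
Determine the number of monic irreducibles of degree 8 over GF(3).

810

The number of monic irreducibles of degree 8 over GF(3) is (1/8)·Σ_{d∣8} μ(8/d) 3^d.
Divisors of 8: 1, 2, 4, 8; μ(8/d) for each: 0, 0, -1, 1.
Σ = − 3^4 + 3^8 = 6480.
N = 6480/8 = 810.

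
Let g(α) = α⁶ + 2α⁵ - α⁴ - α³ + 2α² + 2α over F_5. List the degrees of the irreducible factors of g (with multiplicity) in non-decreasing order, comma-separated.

1, 1, 1, 3

Roots in F_5: g(0) = 0 → root; g(1) = 0 → root; g(2) = 1; g(3) = 1; g(4) = 4.
Linear factors from roots: (α), (α - 1).
Complete factorization: g(α) = (α)·(α - 1)^2·(α³ - α² + α + 2).
Factor degrees with multiplicity: 1 + 1 + 1 + 3 = 6.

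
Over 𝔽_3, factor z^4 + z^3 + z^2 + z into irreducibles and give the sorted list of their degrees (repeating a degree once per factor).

1, 1, 2

Write h(z) = z^4 + z^3 + z^2 + z.
Roots in 𝔽_3: h(0) = 0 → root; h(1) = 1; h(2) = 0 → root.
Linear factors from roots: (z), (z + 1).
Complete factorization: h(z) = (z)·(z + 1)·(z^2 + 1).
Factor degrees with multiplicity: 1 + 1 + 2 = 4.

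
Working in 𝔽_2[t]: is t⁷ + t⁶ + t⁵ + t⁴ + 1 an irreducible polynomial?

Write m(t) = t⁷ + t⁶ + t⁵ + t⁴ + 1.
Check for roots in 𝔽_2: m(0) = 1; m(1) = 1.
No roots, so no linear factors.
Monic irreducibles of degree 2 over GF(2): t² + t + 1.
None of them divide m (all give nonzero remainder).
Monic irreducibles of degree 3 over GF(2): t³ + t + 1, t³ + t² + 1.
None of them divide m (all give nonzero remainder).
No irreducible factor of degree ≤ 3 exists, so m is irreducible over GF(2).

Yes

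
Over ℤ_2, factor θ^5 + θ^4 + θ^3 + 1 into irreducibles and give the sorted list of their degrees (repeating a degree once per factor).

1, 1, 3

Write f(θ) = θ^5 + θ^4 + θ^3 + 1.
Roots in ℤ_2: f(0) = 1; f(1) = 0 → root.
Linear factors from roots: (θ + 1).
Complete factorization: f(θ) = (θ + 1)^2·(θ^3 + θ^2 + 1).
Factor degrees with multiplicity: 1 + 1 + 3 = 5.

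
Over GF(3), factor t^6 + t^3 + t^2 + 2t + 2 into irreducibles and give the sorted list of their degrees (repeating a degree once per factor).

Write g(t) = t^6 + t^3 + t^2 + 2t + 2.
Roots in GF(3): g(0) = 2; g(1) = 1; g(2) = 1.
Complete factorization: g(t) = (t^6 + t^3 + t^2 + 2t + 2).
Factor degrees with multiplicity: 6 = 6.

6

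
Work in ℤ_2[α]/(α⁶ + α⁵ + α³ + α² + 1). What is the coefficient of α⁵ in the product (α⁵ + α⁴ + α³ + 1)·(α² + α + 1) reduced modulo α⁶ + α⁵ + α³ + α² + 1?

0

Multiply in ℤ_2[α]: (α⁵ + α⁴ + α³ + 1)·(α² + α + 1) = α⁷ + α⁵ + α³ + α² + α + 1.
Reduce using α⁶ ≡ α⁵ + α³ + α² + 1 (mod α⁶ + α⁵ + α³ + α² + 1).
Reduced: α⁴ + α³.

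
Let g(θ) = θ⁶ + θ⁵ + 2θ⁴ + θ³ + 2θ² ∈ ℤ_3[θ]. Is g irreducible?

No

Check for roots in ℤ_3: g(0) = 0 → root; g(1) = 1; g(2) = 0 → root.
g(0) = 0, so (θ) divides g(θ); g is reducible.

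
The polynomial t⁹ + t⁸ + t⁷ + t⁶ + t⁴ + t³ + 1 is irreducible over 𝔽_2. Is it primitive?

Write f(t) = t⁹ + t⁸ + t⁷ + t⁶ + t⁴ + t³ + 1.
|GF(2^9)^×| = 2^9 − 1 = 511. Prime factorization: 511 = 7·73.
f is primitive ⇔ t has order 511 in GF(2)[t]/(f), i.e. t^(511/q) ≠ 1 for each prime q | 511.
t^(73) mod f = t⁸ + t⁷ + t⁶ + t³ + t + 1.
t^(7) mod f = t⁷.
None equal 1, so t has full order 511; f is primitive.

Yes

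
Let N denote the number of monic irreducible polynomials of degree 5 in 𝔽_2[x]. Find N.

6

Gauss's count: N_{2}(5) = (1/5) Σ_{d|5} μ(5/d)·2^d.
Divisors of 5: 1, 5; μ(5/d) for each: -1, 1.
Σ = − 2^1 + 2^5 = 30.
N = 30/5 = 6.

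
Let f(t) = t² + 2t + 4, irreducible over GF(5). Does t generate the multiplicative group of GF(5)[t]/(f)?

No

|GF(5^2)^×| = 5^2 − 1 = 24. Prime factorization: 24 = 2^3·3.
f is primitive ⇔ t has order 24 in GF(5)[t]/(f), i.e. t^(24/q) ≠ 1 for each prime q | 24.
t^(12) mod f = 1
t^(8) mod f = 2t + 4.
Since t^(12) = 1, the order of t divides 12 < 24; not primitive.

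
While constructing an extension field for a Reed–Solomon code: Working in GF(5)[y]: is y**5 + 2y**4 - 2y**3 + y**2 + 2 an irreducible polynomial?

Write f(y) = y**5 + 2y**4 - 2y**3 + y**2 + 2.
Check for roots in GF(5): f(0) = 2; f(1) = 4; f(2) = 4; f(3) = 2; f(4) = 1.
No roots, so no linear factors.
Degree-2 irreducible divisors: test the 10 monic irreducibles of degree 2 over GF(5).
None of them divide f (all give nonzero remainder).
No irreducible factor of degree ≤ 2 exists, so f is irreducible over GF(5).

Yes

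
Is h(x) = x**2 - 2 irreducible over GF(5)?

Yes

Check for roots in GF(5): h(0) = 3; h(1) = 4; h(2) = 2; h(3) = 2; h(4) = 4.
No roots. A degree-2 polynomial over a field with no linear factor is irreducible.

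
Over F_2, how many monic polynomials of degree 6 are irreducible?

9

x^(2^6) − x is the product of all monic irreducibles of degree dividing 6; Möbius inversion gives N = (1/6) Σ μ(6/d)·2^d.
Divisors of 6: 1, 2, 3, 6; μ(6/d) for each: 1, -1, -1, 1.
Σ = 2^1 − 2^2 − 2^3 + 2^6 = 54.
N = 54/6 = 9.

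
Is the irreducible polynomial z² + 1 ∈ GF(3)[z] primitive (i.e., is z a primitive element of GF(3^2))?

No

Write f(z) = z² + 1.
|GF(3^2)^×| = 3^2 − 1 = 8. Prime factorization: 8 = 2^3.
f is primitive ⇔ z has order 8 in GF(3)[z]/(f), i.e. z^(8/q) ≠ 1 for each prime q | 8.
z^(4) mod f = 1
Since z^(4) = 1, the order of z divides 4 < 8; not primitive.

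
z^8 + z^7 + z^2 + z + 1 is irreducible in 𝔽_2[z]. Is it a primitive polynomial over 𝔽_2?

Yes

Write f(z) = z^8 + z^7 + z^2 + z + 1.
|GF(2^8)^×| = 2^8 − 1 = 255. Prime factorization: 255 = 3·5·17.
f is primitive ⇔ z has order 255 in GF(2)[z]/(f), i.e. z^(255/q) ≠ 1 for each prime q | 255.
z^(85) mod f = z^7 + z^5 + z^3 + z.
z^(51) mod f = z^6 + z^5 + z^3 + z^2.
z^(15) mod f = z^7 + z^6 + z^5 + z^4 + z^2.
None equal 1, so z has full order 255; f is primitive.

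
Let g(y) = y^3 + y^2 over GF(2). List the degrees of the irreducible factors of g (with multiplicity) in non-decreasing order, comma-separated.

1, 1, 1

Roots in GF(2): g(0) = 0 → root; g(1) = 0 → root.
Linear factors from roots: (y), (y + 1).
Complete factorization: g(y) = (y + 1)·(y)^2.
Factor degrees with multiplicity: 1 + 1 + 1 = 3.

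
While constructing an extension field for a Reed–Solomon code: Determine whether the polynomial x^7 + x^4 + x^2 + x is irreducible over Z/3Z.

No

Write P(x) = x^7 + x^4 + x^2 + x.
Check for roots in Z/3Z: P(0) = 0 → root; P(1) = 1; P(2) = 0 → root.
P(0) = 0, so (x) divides P(x); P is reducible.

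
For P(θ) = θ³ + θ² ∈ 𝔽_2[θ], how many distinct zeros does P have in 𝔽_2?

2

Evaluate at each of the 2 elements of 𝔽_2:
P(0) = 0 → root; P(1) = 0 → root.
Roots: {0, 1}.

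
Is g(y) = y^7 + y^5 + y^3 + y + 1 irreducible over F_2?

Check for roots in F_2: g(0) = 1; g(1) = 1.
No roots, so no linear factors.
Monic irreducibles of degree 2 over GF(2): y^2 + y + 1.
None of them divide g (all give nonzero remainder).
Monic irreducibles of degree 3 over GF(2): y^3 + y + 1, y^3 + y^2 + 1.
None of them divide g (all give nonzero remainder).
No irreducible factor of degree ≤ 3 exists, so g is irreducible over GF(2).

Yes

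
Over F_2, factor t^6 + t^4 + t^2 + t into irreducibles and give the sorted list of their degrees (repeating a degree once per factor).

1, 1, 4

Write f(t) = t^6 + t^4 + t^2 + t.
Roots in F_2: f(0) = 0 → root; f(1) = 0 → root.
Linear factors from roots: (t), (t + 1).
Complete factorization: f(t) = (t)·(t + 1)·(t^4 + t^3 + 1).
Factor degrees with multiplicity: 1 + 1 + 4 = 6.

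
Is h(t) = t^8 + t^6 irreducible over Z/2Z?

No

Check for roots in Z/2Z: h(0) = 0 → root; h(1) = 0 → root.
h(0) = 0, so (t) divides h(t); h is reducible.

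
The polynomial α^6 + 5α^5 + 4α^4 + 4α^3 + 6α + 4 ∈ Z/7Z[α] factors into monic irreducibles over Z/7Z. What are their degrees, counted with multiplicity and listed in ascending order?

Write g(α) = α^6 + 5α^5 + 4α^4 + 4α^3 + 6α + 4.
Linear factors from roots: (α + 5).
Complete factorization: g(α) = (α + 5)·(α^2 + 1)·(α^3 + 3α + 5).
Factor degrees with multiplicity: 1 + 2 + 3 = 6.

1, 2, 3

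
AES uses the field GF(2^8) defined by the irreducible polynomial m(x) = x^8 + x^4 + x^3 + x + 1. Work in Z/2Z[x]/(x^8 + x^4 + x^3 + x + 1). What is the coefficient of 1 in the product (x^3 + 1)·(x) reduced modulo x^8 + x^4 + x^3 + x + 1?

0

Multiply in Z/2Z[x]: (x^3 + 1)·(x) = x^4 + x.
Reduced: x^4 + x.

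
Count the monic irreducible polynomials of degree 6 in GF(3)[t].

116

The number of monic irreducibles of degree 6 over GF(3) is (1/6)·Σ_{d∣6} μ(6/d) 3^d.
Divisors of 6: 1, 2, 3, 6; μ(6/d) for each: 1, -1, -1, 1.
Σ = 3^1 − 3^2 − 3^3 + 3^6 = 696.
N = 696/6 = 116.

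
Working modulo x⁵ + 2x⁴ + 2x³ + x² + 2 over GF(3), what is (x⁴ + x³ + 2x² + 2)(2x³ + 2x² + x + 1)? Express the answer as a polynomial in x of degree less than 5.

Multiply in GF(3)[x]: (x⁴ + x³ + 2x² + 2)·(2x³ + 2x² + x + 1) = 2x⁷ + x⁶ + x⁵ + x³ + 2x + 2.
Reduce using x⁵ ≡ x⁴ + x³ + 2x² + 1 (mod x⁵ + 2x⁴ + 2x³ + x² + 2).
Reduced: x⁴ + x³ + 2x² + 2x + 2.

x^4 + x^3 + 2x^2 + 2x + 2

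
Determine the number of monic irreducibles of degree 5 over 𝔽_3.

48

The number of monic irreducibles of degree 5 over GF(3) is (1/5)·Σ_{d∣5} μ(5/d) 3^d.
Divisors of 5: 1, 5; μ(5/d) for each: -1, 1.
Σ = − 3^1 + 3^5 = 240.
N = 240/5 = 48.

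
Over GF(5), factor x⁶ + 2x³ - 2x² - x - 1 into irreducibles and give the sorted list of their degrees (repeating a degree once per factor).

2, 2, 2

Write g(x) = x⁶ + 2x³ - 2x² - x - 1.
Roots in GF(5): g(0) = 4; g(1) = 4; g(2) = 4; g(3) = 1; g(4) = 2.
Complete factorization: g(x) = (x² + 2)·(x² + 2x - 2)·(x² - 2x - 1).
Factor degrees with multiplicity: 2 + 2 + 2 = 6.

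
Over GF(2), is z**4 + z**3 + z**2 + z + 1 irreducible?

Write h(z) = z**4 + z**3 + z**2 + z + 1.
Check for roots in GF(2): h(0) = 1; h(1) = 1.
No roots, so no linear factors.
Monic irreducibles of degree 2 over GF(2): z**2 + z + 1.
None of them divide h (all give nonzero remainder).
No irreducible factor of degree ≤ 2 exists, so h is irreducible over GF(2).

Yes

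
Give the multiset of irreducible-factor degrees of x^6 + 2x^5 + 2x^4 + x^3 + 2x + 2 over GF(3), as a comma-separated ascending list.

1, 2, 3

Write g(x) = x^6 + 2x^5 + 2x^4 + x^3 + 2x + 2.
Roots in GF(3): g(0) = 2; g(1) = 1; g(2) = 0 → root.
Linear factors from roots: (x + 1).
Complete factorization: g(x) = (x + 1)·(x^2 + 1)·(x^3 + x^2 + 2).
Factor degrees with multiplicity: 1 + 2 + 3 = 6.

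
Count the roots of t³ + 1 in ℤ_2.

1

Write f(t) = t³ + 1.
Evaluate at each of the 2 elements of ℤ_2:
f(0) = 1; f(1) = 0 → root.
Roots: {1}.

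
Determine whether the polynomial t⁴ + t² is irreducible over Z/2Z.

No

Write P(t) = t⁴ + t².
Check for roots in Z/2Z: P(0) = 0 → root; P(1) = 0 → root.
P(0) = 0, so (t) divides P(t); P is reducible.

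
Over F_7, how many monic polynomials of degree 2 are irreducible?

x^(7^2) − x is the product of all monic irreducibles of degree dividing 2; Möbius inversion gives N = (1/2) Σ μ(2/d)·7^d.
Divisors of 2: 1, 2; μ(2/d) for each: -1, 1.
Σ = − 7^1 + 7^2 = 42.
N = 42/2 = 21.

21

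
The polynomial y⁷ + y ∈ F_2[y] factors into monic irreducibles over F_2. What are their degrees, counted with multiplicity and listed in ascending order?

1, 1, 1, 2, 2

Write f(y) = y⁷ + y.
Roots in F_2: f(0) = 0 → root; f(1) = 0 → root.
Linear factors from roots: (y), (y + 1).
Complete factorization: f(y) = (y)·(y + 1)^2·(y² + y + 1)^2.
Factor degrees with multiplicity: 1 + 1 + 1 + 2 + 2 = 7.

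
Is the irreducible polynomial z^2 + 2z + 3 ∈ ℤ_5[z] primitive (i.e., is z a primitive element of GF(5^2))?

Write f(z) = z^2 + 2z + 3.
|GF(5^2)^×| = 5^2 − 1 = 24. Prime factorization: 24 = 2^3·3.
f is primitive ⇔ z has order 24 in GF(5)[z]/(f), i.e. z^(24/q) ≠ 1 for each prime q | 24.
z^(12) mod f = 4.
z^(8) mod f = 4z + 1.
None equal 1, so z has full order 24; f is primitive.

Yes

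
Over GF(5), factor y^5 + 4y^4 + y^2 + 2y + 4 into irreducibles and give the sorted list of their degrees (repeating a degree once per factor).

5

Write g(y) = y^5 + 4y^4 + y^2 + 2y + 4.
Roots in GF(5): g(0) = 4; g(1) = 2; g(2) = 3; g(3) = 1; g(4) = 1.
Complete factorization: g(y) = (y^5 + 4y^4 + y^2 + 2y + 4).
Factor degrees with multiplicity: 5 = 5.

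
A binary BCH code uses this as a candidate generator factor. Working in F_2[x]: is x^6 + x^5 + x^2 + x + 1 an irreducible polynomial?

Write f(x) = x^6 + x^5 + x^2 + x + 1.
Check for roots in F_2: f(0) = 1; f(1) = 1.
No roots, so no linear factors.
Monic irreducibles of degree 2 over GF(2): x^2 + x + 1.
None of them divide f (all give nonzero remainder).
Monic irreducibles of degree 3 over GF(2): x^3 + x + 1, x^3 + x^2 + 1.
None of them divide f (all give nonzero remainder).
No irreducible factor of degree ≤ 3 exists, so f is irreducible over GF(2).

Yes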